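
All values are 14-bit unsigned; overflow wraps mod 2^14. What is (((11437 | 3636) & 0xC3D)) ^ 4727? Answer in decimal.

11437 = 10110010101101
3636 = 00111000110100
→ | → 10111010111101 = 11965
0xC3D = 00110000111101
→ & → 00110000111101 = 3133
4727 = 01001001110111
→ ^ → 01111001001010 = 7754

7754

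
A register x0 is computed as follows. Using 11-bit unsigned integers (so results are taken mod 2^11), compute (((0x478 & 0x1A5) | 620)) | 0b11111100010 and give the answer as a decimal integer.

0x478 = 10001111000
0x1A5 = 00110100101
→ & → 00000100000 = 32
620 = 01001101100
→ | → 01001101100 = 620
0b11111100010 = 11111100010
→ | → 11111101110 = 2030

2030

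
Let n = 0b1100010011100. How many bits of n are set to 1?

n = 1100010011100
Count the 1s: 1 + 1 + 1 + 1 + 1 + 1 = 6

6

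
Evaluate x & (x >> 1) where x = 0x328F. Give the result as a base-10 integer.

4103

x = 11001010001111 = 12943
x>>1 = 01100101000111
AND  = 01000000000111 = 4103
(x & (x >> 1) has a 1 wherever x has two consecutive 1 bits.)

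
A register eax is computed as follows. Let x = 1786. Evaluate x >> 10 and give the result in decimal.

1

1786 = 11011111010
shift right by 10 → 00000000001 = 1
(equivalently, floor(1786 / 1024))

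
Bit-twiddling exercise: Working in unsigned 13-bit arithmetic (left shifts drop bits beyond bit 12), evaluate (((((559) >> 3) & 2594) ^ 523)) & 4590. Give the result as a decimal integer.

10

559 = 0001000101111
→ >> 3 → 0000001000101 = 69
2594 = 0101000100010
→ & → 0000000000000 = 0
523 = 0001000001011
→ ^ → 0001000001011 = 523
4590 = 1000111101110
→ & → 0000000001010 = 10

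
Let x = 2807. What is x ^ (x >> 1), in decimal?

3980

x = 101011110111 = 2807
x>>1 = 010101111011
XOR  = 111110001100 = 3980
(x ^ (x >> 1) gives the standard binary-reflected Gray code of x.)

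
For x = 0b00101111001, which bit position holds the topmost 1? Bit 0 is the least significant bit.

8

0b00101111001 = 101111001
The topmost 1 is at position 8 (since 2^8 = 256 ≤ 377 < 512).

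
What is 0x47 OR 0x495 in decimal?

1239

0x47 = 00001000111
0x495 = 10010010101
 OR → 10011010111 = 1239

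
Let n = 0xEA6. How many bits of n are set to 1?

7

0xEA6 = 111010100110
Count the 1s: 1 + 1 + 1 + 1 + 1 + 1 + 1 = 7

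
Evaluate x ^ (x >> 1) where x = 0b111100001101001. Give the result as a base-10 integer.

17501

x = 111100001101001 = 30825
x>>1 = 011110000110100
XOR  = 100010001011101 = 17501
(x ^ (x >> 1) gives the standard binary-reflected Gray code of x.)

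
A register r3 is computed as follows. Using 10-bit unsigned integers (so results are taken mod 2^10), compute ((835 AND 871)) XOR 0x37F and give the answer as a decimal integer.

60

835 = 1101000011
871 = 1101100111
→ AND → 1101000011 = 835
0x37F = 1101111111
→ XOR → 0000111100 = 60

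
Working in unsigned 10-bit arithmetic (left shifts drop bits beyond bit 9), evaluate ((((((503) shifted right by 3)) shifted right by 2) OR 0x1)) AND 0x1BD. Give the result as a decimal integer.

13

503 = 0111110111
→ shifted right by 3 → 0000111110 = 62
→ shifted right by 2 → 0000001111 = 15
0x1 = 0000000001
→ OR → 0000001111 = 15
0x1BD = 0110111101
→ AND → 0000001101 = 13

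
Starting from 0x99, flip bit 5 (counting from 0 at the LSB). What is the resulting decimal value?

x = 0010011001
bit 5 is currently 0; toggle it via x ^ (1 << 5) = x ^ 32
→ 0010111001 = 185

185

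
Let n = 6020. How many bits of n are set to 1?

6

6020 = 1011110000100
Count the 1s: 1 + 1 + 1 + 1 + 1 + 1 = 6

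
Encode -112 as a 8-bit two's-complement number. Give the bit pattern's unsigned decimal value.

112 in 8 bits: 01110000
Invert: 10001111
Add 1:  10010000 = 144
(Check: 2^8 - 112 = 256 - 112 = 144.)

144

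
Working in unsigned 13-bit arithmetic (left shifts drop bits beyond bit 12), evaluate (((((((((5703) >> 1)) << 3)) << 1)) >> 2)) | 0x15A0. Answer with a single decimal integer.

5548

5703 = 1011001000111
→ >> 1 → 0101100100011 = 2851
→ << 3 (mod 2^13) → 1100100011000 = 6424
→ << 1 (mod 2^13) → 1001000110000 = 4656
→ >> 2 → 0010010001100 = 1164
0x15A0 = 1010110100000
→ | → 1010110101100 = 5548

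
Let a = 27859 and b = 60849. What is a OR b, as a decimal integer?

27859 = 0110110011010011
60849 = 1110110110110001
 OR → 1110110111110011 = 60915

60915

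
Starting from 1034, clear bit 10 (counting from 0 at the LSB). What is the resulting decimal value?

x = 00010000001010
bit 10 is currently 1; clear it via x & ~(1 << 10) = x & ~1024
→ 00000000001010 = 10

10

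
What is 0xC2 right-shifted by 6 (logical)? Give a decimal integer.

0xC2 = 11000010
shift right by 6 → 00000011 = 3
(equivalently, floor(194 / 64))

3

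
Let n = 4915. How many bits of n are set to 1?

4915 = 1001100110011
Count the 1s: 1 + 1 + 1 + 1 + 1 + 1 + 1 = 7

7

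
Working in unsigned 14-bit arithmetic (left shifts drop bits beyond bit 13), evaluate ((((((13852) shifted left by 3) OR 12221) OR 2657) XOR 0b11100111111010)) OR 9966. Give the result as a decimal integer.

9967

13852 = 11011000011100
→ shifted left by 3 (mod 2^14) → 11000011100000 = 12512
12221 = 10111110111101
→ OR → 11111111111101 = 16381
2657 = 00101001100001
→ OR → 11111111111101 = 16381
0b11100111111010 = 11100111111010
→ XOR → 00011000000111 = 1543
9966 = 10011011101110
→ OR → 10011011101111 = 9967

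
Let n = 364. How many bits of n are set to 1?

5

364 = 101101100
Count the 1s: 1 + 1 + 1 + 1 + 1 = 5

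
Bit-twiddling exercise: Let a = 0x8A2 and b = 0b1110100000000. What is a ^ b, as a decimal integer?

0x8A2 = 0100010100010
b = 1110100000000
XOR → 1010110100010 = 5538

5538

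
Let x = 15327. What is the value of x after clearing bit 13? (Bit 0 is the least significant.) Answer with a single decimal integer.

7135

x = 011101111011111
bit 13 is currently 1; clear it via x & ~(1 << 13) = x & ~8192
→ 001101111011111 = 7135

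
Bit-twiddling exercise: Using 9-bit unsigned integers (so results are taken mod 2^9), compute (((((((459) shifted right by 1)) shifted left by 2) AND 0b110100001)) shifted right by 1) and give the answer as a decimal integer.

459 = 111001011
→ shifted right by 1 → 011100101 = 229
→ shifted left by 2 (mod 2^9) → 110010100 = 404
0b110100001 = 110100001
→ AND → 110000000 = 384
→ shifted right by 1 → 011000000 = 192

192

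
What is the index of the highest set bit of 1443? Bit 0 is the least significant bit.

10

1443 = 10110100011
The topmost 1 is at position 10 (since 2^10 = 1024 ≤ 1443 < 2048).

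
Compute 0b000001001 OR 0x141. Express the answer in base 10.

329

a = 000001001
0x141 = 101000001
 OR → 101001001 = 329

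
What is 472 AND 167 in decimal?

128

472 = 111011000
167 = 010100111
AND → 010000000 = 128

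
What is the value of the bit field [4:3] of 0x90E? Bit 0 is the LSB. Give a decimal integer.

1

v = 100100001110
Shift right by 3: 100100001
Mask low 2 bits: 01 = 1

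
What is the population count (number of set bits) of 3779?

3779 = 111011000011
Count the 1s: 1 + 1 + 1 + 1 + 1 + 1 + 1 = 7

7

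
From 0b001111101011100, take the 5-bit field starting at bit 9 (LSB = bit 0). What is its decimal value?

15

v = 001111101011100
Shift right by 9: 001111
Mask low 5 bits: 01111 = 15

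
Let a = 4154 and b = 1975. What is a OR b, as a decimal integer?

4154 = 1000000111010
1975 = 0011110110111
 OR → 1011110111111 = 6079

6079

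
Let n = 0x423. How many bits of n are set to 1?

0x423 = 10000100011
Count the 1s: 1 + 1 + 1 + 1 = 4

4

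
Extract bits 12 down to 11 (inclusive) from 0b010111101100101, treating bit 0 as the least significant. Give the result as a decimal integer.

v = 010111101100101
Shift right by 11: 0101
Mask low 2 bits: 01 = 1

1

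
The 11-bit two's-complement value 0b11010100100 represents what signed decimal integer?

pattern = 11010100100 (MSB is 1 ⇒ negative)
Invert: 00101011011, add 1 → 00101011100 = 348, so the value is -348.
(Equivalently: 1700 - 2^11 = 1700 - 2048 = -348.)

-348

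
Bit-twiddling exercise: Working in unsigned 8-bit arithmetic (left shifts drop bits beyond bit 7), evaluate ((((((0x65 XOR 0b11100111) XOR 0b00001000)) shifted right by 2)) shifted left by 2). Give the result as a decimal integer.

0x65 = 01100101
0b11100111 = 11100111
→ XOR → 10000010 = 130
0b00001000 = 00001000
→ XOR → 10001010 = 138
→ shifted right by 2 → 00100010 = 34
→ shifted left by 2 (mod 2^8) → 10001000 = 136

136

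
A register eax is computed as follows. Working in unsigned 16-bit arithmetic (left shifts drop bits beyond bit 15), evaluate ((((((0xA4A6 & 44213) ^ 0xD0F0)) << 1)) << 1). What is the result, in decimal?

53584

0xA4A6 = 1010010010100110
44213 = 1010110010110101
→ & → 1010010010100100 = 42148
0xD0F0 = 1101000011110000
→ ^ → 0111010001010100 = 29780
→ << 1 (mod 2^16) → 1110100010101000 = 59560
→ << 1 (mod 2^16) → 1101000101010000 = 53584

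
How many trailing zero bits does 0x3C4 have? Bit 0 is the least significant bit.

2

0x3C4 = 1111000100
Trailing zeros: 2, so the lowest set bit is bit 2 (value 4).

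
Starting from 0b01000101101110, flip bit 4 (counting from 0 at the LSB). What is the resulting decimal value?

4478

x = 01000101101110
bit 4 is currently 0; toggle it via x ^ (1 << 4) = x ^ 16
→ 01000101111110 = 4478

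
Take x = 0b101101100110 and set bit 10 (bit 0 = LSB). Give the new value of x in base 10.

3942

x = 101101100110
bit 10 is currently 0; set it via x | (1 << 10) = x | 1024
→ 111101100110 = 3942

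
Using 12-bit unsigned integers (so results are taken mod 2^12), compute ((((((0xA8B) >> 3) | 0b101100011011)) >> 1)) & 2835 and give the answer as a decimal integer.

257

0xA8B = 101010001011
→ >> 3 → 000101010001 = 337
0b101100011011 = 101100011011
→ | → 101101011011 = 2907
→ >> 1 → 010110101101 = 1453
2835 = 101100010011
→ & → 000100000001 = 257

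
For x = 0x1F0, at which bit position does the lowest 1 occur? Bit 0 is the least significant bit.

4

0x1F0 = 111110000
Trailing zeros: 4, so the lowest set bit is bit 4 (value 16).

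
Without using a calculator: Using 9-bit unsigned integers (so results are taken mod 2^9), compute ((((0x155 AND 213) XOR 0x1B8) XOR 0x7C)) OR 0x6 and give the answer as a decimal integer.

407

0x155 = 101010101
213 = 011010101
→ AND → 001010101 = 85
0x1B8 = 110111000
→ XOR → 111101101 = 493
0x7C = 001111100
→ XOR → 110010001 = 401
0x6 = 000000110
→ OR → 110010111 = 407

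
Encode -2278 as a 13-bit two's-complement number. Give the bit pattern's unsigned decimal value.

5914

2278 in 13 bits: 0100011100110
Invert: 1011100011001
Add 1:  1011100011010 = 5914
(Check: 2^13 - 2278 = 8192 - 2278 = 5914.)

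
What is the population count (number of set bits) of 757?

7

757 = 1011110101
Count the 1s: 1 + 1 + 1 + 1 + 1 + 1 + 1 = 7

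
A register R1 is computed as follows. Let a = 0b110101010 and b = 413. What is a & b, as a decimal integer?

392

a = 110101010
413 = 110011101
AND → 110001000 = 392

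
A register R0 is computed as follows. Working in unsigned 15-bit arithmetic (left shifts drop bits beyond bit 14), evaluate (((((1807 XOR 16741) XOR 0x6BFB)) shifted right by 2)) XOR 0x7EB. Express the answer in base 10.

3215

1807 = 000011100001111
16741 = 100000101100101
→ XOR → 100011001101010 = 18026
0x6BFB = 110101111111011
→ XOR → 010110110010001 = 11665
→ shifted right by 2 → 000101101100100 = 2916
0x7EB = 000011111101011
→ XOR → 000110010001111 = 3215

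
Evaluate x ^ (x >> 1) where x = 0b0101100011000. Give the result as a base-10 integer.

x = 101100011000 = 2840
x>>1 = 010110001100
XOR  = 111010010100 = 3732
(x ^ (x >> 1) gives the standard binary-reflected Gray code of x.)

3732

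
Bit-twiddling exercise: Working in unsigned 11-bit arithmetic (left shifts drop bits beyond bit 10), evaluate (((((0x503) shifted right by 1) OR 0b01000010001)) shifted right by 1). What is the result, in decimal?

328

0x503 = 10100000011
→ shifted right by 1 → 01010000001 = 641
0b01000010001 = 01000010001
→ OR → 01010010001 = 657
→ shifted right by 1 → 00101001000 = 328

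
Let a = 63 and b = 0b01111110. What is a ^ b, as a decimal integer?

63 = 0111111
b = 1111110
XOR → 1000001 = 65

65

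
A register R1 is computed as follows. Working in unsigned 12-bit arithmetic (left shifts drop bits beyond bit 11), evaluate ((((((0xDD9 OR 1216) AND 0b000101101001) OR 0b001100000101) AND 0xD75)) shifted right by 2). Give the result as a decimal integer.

0xDD9 = 110111011001
1216 = 010011000000
→ OR → 110111011001 = 3545
0b000101101001 = 000101101001
→ AND → 000101001001 = 329
0b001100000101 = 001100000101
→ OR → 001101001101 = 845
0xD75 = 110101110101
→ AND → 000101000101 = 325
→ shifted right by 2 → 000001010001 = 81

81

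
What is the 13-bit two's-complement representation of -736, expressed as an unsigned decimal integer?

7456

736 in 13 bits: 0001011100000
Invert: 1110100011111
Add 1:  1110100100000 = 7456
(Check: 2^13 - 736 = 8192 - 736 = 7456.)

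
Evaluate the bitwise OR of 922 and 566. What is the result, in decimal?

922 = 1110011010
566 = 1000110110
 OR → 1110111110 = 958

958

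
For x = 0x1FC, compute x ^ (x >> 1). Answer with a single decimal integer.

258

x = 111111100 = 508
x>>1 = 011111110
XOR  = 100000010 = 258
(x ^ (x >> 1) gives the standard binary-reflected Gray code of x.)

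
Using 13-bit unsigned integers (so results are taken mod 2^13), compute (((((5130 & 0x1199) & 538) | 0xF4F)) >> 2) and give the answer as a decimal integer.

5130 = 1010000001010
0x1199 = 1000110011001
→ & → 1000000001000 = 4104
538 = 0001000011010
→ & → 0000000001000 = 8
0xF4F = 0111101001111
→ | → 0111101001111 = 3919
→ >> 2 → 0001111010011 = 979

979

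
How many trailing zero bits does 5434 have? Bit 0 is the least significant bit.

5434 = 1010100111010
Trailing zeros: 1, so the lowest set bit is bit 1 (value 2).

1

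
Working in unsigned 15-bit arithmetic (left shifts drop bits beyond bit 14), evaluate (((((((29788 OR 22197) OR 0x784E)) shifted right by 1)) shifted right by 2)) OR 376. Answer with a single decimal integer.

29788 = 111010001011100
22197 = 101011010110101
→ OR → 111011011111101 = 30461
0x784E = 111100001001110
→ OR → 111111011111111 = 32511
→ shifted right by 1 → 011111101111111 = 16255
→ shifted right by 2 → 000111111011111 = 4063
376 = 000000101111000
→ OR → 000111111111111 = 4095

4095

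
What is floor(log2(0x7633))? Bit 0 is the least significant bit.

14

0x7633 = 111011000110011
The topmost 1 is at position 14 (since 2^14 = 16384 ≤ 30259 < 32768).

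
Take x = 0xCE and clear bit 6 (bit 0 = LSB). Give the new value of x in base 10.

x = 11001110
bit 6 is currently 1; clear it via x & ~(1 << 6) = x & ~64
→ 10001110 = 142

142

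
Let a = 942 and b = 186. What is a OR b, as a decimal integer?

942 = 1110101110
186 = 0010111010
 OR → 1110111110 = 958

958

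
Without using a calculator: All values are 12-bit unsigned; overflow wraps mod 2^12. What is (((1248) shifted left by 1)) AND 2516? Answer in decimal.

2496

1248 = 010011100000
→ shifted left by 1 (mod 2^12) → 100111000000 = 2496
2516 = 100111010100
→ AND → 100111000000 = 2496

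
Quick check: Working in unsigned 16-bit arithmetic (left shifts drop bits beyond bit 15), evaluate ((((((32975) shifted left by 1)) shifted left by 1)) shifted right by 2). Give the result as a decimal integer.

207

32975 = 1000000011001111
→ shifted left by 1 (mod 2^16) → 0000000110011110 = 414
→ shifted left by 1 (mod 2^16) → 0000001100111100 = 828
→ shifted right by 2 → 0000000011001111 = 207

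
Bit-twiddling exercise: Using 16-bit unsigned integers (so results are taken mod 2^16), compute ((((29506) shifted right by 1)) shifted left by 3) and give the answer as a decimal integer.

29506 = 0111001101000010
→ shifted right by 1 → 0011100110100001 = 14753
→ shifted left by 3 (mod 2^16) → 1100110100001000 = 52488

52488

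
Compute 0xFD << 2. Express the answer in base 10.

1012

0xFD = 0011111101
shift left by 2 → 1111110100 = 1012
(equivalently, 253 × 2^2 = 253 × 4)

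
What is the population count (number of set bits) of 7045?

7

7045 = 1101110000101
Count the 1s: 1 + 1 + 1 + 1 + 1 + 1 + 1 = 7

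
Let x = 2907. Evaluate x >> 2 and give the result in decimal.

2907 = 101101011011
shift right by 2 → 001011010110 = 726
(equivalently, floor(2907 / 4))

726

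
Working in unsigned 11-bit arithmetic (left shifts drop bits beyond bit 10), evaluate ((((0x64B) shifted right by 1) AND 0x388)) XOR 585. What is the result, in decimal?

329

0x64B = 11001001011
→ shifted right by 1 → 01100100101 = 805
0x388 = 01110001000
→ AND → 01100000000 = 768
585 = 01001001001
→ XOR → 00101001001 = 329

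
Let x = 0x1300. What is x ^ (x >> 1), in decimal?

x = 1001100000000 = 4864
x>>1 = 0100110000000
XOR  = 1101010000000 = 6784
(x ^ (x >> 1) gives the standard binary-reflected Gray code of x.)

6784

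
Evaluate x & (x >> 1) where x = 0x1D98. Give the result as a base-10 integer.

3208

x = 1110110011000 = 7576
x>>1 = 0111011001100
AND  = 0110010001000 = 3208
(x & (x >> 1) has a 1 wherever x has two consecutive 1 bits.)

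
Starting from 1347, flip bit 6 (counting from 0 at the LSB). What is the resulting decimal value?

1283

x = 010101000011
bit 6 is currently 1; toggle it via x ^ (1 << 6) = x ^ 64
→ 010100000011 = 1283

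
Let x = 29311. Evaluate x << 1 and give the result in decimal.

58622

29311 = 0111001001111111
shift left by 1 → 1110010011111110 = 58622
(equivalently, 29311 × 2^1 = 29311 × 2)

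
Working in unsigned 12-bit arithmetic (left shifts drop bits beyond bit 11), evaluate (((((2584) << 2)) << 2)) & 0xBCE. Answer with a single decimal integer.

384

2584 = 101000011000
→ << 2 (mod 2^12) → 100001100000 = 2144
→ << 2 (mod 2^12) → 000110000000 = 384
0xBCE = 101111001110
→ & → 000110000000 = 384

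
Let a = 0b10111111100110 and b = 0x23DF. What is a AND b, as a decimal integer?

9158

a = 10111111100110
0x23DF = 10001111011111
AND → 10001111000110 = 9158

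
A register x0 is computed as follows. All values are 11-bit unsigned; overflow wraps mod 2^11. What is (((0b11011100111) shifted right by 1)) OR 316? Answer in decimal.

895

0b11011100111 = 11011100111
→ shifted right by 1 → 01101110011 = 883
316 = 00100111100
→ OR → 01101111111 = 895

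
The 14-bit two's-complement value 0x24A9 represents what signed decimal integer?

-6999

pattern = 10010010101001 (MSB is 1 ⇒ negative)
Invert: 01101101010110, add 1 → 01101101010111 = 6999, so the value is -6999.
(Equivalently: 9385 - 2^14 = 9385 - 16384 = -6999.)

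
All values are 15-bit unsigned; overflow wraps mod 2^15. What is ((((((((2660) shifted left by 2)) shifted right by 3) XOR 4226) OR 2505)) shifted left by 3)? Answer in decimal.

28616

2660 = 000101001100100
→ shifted left by 2 (mod 2^15) → 010100110010000 = 10640
→ shifted right by 3 → 000010100110010 = 1330
4226 = 001000010000010
→ XOR → 001010110110000 = 5552
2505 = 000100111001001
→ OR → 001110111111001 = 7673
→ shifted left by 3 (mod 2^15) → 110111111001000 = 28616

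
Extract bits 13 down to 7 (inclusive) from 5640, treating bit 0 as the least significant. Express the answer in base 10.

v = 01011000001000
Shift right by 7: 0101100
Mask low 7 bits: 0101100 = 44

44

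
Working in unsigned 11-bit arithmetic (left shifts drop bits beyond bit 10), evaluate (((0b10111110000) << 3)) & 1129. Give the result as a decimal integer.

1024

0b10111110000 = 10111110000
→ << 3 (mod 2^11) → 11110000000 = 1920
1129 = 10001101001
→ & → 10000000000 = 1024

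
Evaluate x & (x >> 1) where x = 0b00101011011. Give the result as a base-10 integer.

9

x = 101011011 = 347
x>>1 = 010101101
AND  = 000001001 = 9
(x & (x >> 1) has a 1 wherever x has two consecutive 1 bits.)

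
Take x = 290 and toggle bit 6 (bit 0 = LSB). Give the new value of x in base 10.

354

x = 100100010
bit 6 is currently 0; toggle it via x ^ (1 << 6) = x ^ 64
→ 101100010 = 354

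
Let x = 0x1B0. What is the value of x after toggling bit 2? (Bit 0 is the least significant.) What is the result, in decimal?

436

x = 110110000
bit 2 is currently 0; toggle it via x ^ (1 << 2) = x ^ 4
→ 110110100 = 436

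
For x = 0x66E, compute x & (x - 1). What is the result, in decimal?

1644

x = 11001101110 = 1646
x - 1 = 11001101101
AND   = 11001101100 = 1644
(x & (x - 1) clears the lowest set bit of x.)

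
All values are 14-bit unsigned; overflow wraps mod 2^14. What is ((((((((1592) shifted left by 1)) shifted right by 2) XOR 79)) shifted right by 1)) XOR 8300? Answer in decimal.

1592 = 00011000111000
→ shifted left by 1 (mod 2^14) → 00110001110000 = 3184
→ shifted right by 2 → 00001100011100 = 796
79 = 00000001001111
→ XOR → 00001101010011 = 851
→ shifted right by 1 → 00000110101001 = 425
8300 = 10000001101100
→ XOR → 10000111000101 = 8645

8645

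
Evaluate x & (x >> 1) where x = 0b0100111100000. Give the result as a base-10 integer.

224

x = 100111100000 = 2528
x>>1 = 010011110000
AND  = 000011100000 = 224
(x & (x >> 1) has a 1 wherever x has two consecutive 1 bits.)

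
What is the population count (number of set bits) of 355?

355 = 101100011
Count the 1s: 1 + 1 + 1 + 1 + 1 = 5

5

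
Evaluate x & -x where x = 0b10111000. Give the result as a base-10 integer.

x = 10111000 = 184
-x (two's complement) = …01001000
AND   = 00001000 = 8
(x & -x isolates the lowest set bit of x.)

8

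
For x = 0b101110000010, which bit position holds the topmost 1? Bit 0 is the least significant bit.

11

0b101110000010 = 101110000010
The topmost 1 is at position 11 (since 2^11 = 2048 ≤ 2946 < 4096).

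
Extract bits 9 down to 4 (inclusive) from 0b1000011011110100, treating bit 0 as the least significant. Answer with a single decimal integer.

v = 1000011011110100
Shift right by 4: 100001101111
Mask low 6 bits: 101111 = 47

47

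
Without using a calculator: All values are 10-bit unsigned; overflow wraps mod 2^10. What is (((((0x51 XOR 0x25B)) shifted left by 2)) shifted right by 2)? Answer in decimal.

10

0x51 = 0001010001
0x25B = 1001011011
→ XOR → 1000001010 = 522
→ shifted left by 2 (mod 2^10) → 0000101000 = 40
→ shifted right by 2 → 0000001010 = 10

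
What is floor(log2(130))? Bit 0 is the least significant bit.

130 = 10000010
The topmost 1 is at position 7 (since 2^7 = 128 ≤ 130 < 256).

7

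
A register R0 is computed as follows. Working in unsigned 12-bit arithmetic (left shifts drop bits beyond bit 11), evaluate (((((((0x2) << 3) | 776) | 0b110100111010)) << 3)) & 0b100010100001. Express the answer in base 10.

0x2 = 000000000010
→ << 3 (mod 2^12) → 000000010000 = 16
776 = 001100001000
→ | → 001100011000 = 792
0b110100111010 = 110100111010
→ | → 111100111010 = 3898
→ << 3 (mod 2^12) → 100111010000 = 2512
0b100010100001 = 100010100001
→ & → 100010000000 = 2176

2176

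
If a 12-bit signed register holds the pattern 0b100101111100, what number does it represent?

pattern = 100101111100 (MSB is 1 ⇒ negative)
Invert: 011010000011, add 1 → 011010000100 = 1668, so the value is -1668.
(Equivalently: 2428 - 2^12 = 2428 - 4096 = -1668.)

-1668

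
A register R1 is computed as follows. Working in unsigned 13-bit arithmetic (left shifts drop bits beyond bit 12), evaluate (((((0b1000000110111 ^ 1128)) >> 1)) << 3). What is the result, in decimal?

4472

0b1000000110111 = 1000000110111
1128 = 0010001101000
→ ^ → 1010001011111 = 5215
→ >> 1 → 0101000101111 = 2607
→ << 3 (mod 2^13) → 1000101111000 = 4472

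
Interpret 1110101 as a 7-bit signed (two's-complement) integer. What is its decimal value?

-11

pattern = 1110101 (MSB is 1 ⇒ negative)
Invert: 0001010, add 1 → 0001011 = 11, so the value is -11.
(Equivalently: 117 - 2^7 = 117 - 128 = -11.)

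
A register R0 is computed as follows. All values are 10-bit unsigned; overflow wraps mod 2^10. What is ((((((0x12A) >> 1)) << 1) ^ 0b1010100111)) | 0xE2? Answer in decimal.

1007

0x12A = 0100101010
→ >> 1 → 0010010101 = 149
→ << 1 (mod 2^10) → 0100101010 = 298
0b1010100111 = 1010100111
→ ^ → 1110001101 = 909
0xE2 = 0011100010
→ | → 1111101111 = 1007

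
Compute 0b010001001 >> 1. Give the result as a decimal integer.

x = 10001001
shift right by 1 → 01000100 = 68
(equivalently, floor(137 / 2))

68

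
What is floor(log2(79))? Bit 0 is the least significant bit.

79 = 1001111
The topmost 1 is at position 6 (since 2^6 = 64 ≤ 79 < 128).

6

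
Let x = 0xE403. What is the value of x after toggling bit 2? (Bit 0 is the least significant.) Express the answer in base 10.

x = 1110010000000011
bit 2 is currently 0; toggle it via x ^ (1 << 2) = x ^ 4
→ 1110010000000111 = 58375

58375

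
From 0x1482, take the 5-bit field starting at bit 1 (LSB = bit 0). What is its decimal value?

1

v = 1010010000010
Shift right by 1: 101001000001
Mask low 5 bits: 00001 = 1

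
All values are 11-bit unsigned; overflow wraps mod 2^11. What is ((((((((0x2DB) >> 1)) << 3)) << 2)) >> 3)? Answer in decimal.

180

0x2DB = 01011011011
→ >> 1 → 00101101101 = 365
→ << 3 (mod 2^11) → 01101101000 = 872
→ << 2 (mod 2^11) → 10110100000 = 1440
→ >> 3 → 00010110100 = 180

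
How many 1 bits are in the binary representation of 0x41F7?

9

0x41F7 = 100000111110111
Count the 1s: 1 + 1 + 1 + 1 + 1 + 1 + 1 + 1 + 1 = 9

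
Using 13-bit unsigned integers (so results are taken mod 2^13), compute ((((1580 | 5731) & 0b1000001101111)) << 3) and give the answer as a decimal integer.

888

1580 = 0011000101100
5731 = 1011001100011
→ | → 1011001101111 = 5743
0b1000001101111 = 1000001101111
→ & → 1000001101111 = 4207
→ << 3 (mod 2^13) → 0001101111000 = 888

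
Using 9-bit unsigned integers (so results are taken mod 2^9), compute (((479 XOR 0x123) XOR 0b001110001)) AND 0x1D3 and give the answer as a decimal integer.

479 = 111011111
0x123 = 100100011
→ XOR → 011111100 = 252
0b001110001 = 001110001
→ XOR → 010001101 = 141
0x1D3 = 111010011
→ AND → 010000001 = 129

129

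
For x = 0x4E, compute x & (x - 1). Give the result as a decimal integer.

x = 1001110 = 78
x - 1 = 1001101
AND   = 1001100 = 76
(x & (x - 1) clears the lowest set bit of x.)

76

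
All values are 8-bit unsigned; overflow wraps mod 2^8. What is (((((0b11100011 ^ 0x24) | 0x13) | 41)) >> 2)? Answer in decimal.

63

0b11100011 = 11100011
0x24 = 00100100
→ ^ → 11000111 = 199
0x13 = 00010011
→ | → 11010111 = 215
41 = 00101001
→ | → 11111111 = 255
→ >> 2 → 00111111 = 63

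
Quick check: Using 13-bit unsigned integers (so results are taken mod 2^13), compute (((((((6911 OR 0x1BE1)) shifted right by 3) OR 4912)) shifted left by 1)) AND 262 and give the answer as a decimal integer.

6

6911 = 1101011111111
0x1BE1 = 1101111100001
→ OR → 1101111111111 = 7167
→ shifted right by 3 → 0001101111111 = 895
4912 = 1001100110000
→ OR → 1001101111111 = 4991
→ shifted left by 1 (mod 2^13) → 0011011111110 = 1790
262 = 0000100000110
→ AND → 0000000000110 = 6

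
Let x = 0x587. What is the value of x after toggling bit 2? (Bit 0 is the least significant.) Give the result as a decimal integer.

1411

x = 10110000111
bit 2 is currently 1; toggle it via x ^ (1 << 2) = x ^ 4
→ 10110000011 = 1411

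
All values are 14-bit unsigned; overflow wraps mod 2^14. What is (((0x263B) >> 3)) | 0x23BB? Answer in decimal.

0x263B = 10011000111011
→ >> 3 → 00010011000111 = 1223
0x23BB = 10001110111011
→ | → 10011111111111 = 10239

10239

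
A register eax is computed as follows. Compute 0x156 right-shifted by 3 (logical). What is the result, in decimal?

0x156 = 101010110
shift right by 3 → 000101010 = 42
(equivalently, floor(342 / 8))

42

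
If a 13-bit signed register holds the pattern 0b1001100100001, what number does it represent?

pattern = 1001100100001 (MSB is 1 ⇒ negative)
Invert: 0110011011110, add 1 → 0110011011111 = 3295, so the value is -3295.
(Equivalently: 4897 - 2^13 = 4897 - 8192 = -3295.)

-3295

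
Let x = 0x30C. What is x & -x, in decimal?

x = 1100001100 = 780
-x (two's complement) = …0011110100
AND   = 0000000100 = 4
(x & -x isolates the lowest set bit of x.)

4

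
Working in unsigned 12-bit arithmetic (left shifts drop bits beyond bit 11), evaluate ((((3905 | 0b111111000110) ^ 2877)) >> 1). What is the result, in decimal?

3905 = 111101000001
0b111111000110 = 111111000110
→ | → 111111000111 = 4039
2877 = 101100111101
→ ^ → 010011111010 = 1274
→ >> 1 → 001001111101 = 637

637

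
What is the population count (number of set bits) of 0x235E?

0x235E = 10001101011110
Count the 1s: 1 + 1 + 1 + 1 + 1 + 1 + 1 + 1 = 8

8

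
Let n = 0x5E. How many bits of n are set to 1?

0x5E = 1011110
Count the 1s: 1 + 1 + 1 + 1 + 1 = 5

5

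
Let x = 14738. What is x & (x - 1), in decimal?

14736

x = 11100110010010 = 14738
x - 1 = 11100110010001
AND   = 11100110010000 = 14736
(x & (x - 1) clears the lowest set bit of x.)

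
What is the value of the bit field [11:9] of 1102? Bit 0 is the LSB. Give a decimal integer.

2

v = 0010001001110
Shift right by 9: 0010
Mask low 3 bits: 010 = 2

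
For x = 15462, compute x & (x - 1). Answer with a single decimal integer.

15460

x = 11110001100110 = 15462
x - 1 = 11110001100101
AND   = 11110001100100 = 15460
(x & (x - 1) clears the lowest set bit of x.)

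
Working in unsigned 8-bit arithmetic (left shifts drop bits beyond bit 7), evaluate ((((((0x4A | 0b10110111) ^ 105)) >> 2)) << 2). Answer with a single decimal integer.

0x4A = 01001010
0b10110111 = 10110111
→ | → 11111111 = 255
105 = 01101001
→ ^ → 10010110 = 150
→ >> 2 → 00100101 = 37
→ << 2 (mod 2^8) → 10010100 = 148

148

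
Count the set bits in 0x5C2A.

7

0x5C2A = 101110000101010
Count the 1s: 1 + 1 + 1 + 1 + 1 + 1 + 1 = 7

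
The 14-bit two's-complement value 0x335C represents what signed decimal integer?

pattern = 11001101011100 (MSB is 1 ⇒ negative)
Invert: 00110010100011, add 1 → 00110010100100 = 3236, so the value is -3236.
(Equivalently: 13148 - 2^14 = 13148 - 16384 = -3236.)

-3236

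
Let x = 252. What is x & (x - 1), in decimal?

x = 11111100 = 252
x - 1 = 11111011
AND   = 11111000 = 248
(x & (x - 1) clears the lowest set bit of x.)

248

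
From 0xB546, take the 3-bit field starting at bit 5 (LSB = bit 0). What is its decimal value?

v = 1011010101000110
Shift right by 5: 10110101010
Mask low 3 bits: 010 = 2

2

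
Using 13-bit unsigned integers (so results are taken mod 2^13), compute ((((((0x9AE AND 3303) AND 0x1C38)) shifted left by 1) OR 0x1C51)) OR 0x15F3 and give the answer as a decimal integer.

7667

0x9AE = 0100110101110
3303 = 0110011100111
→ AND → 0100010100110 = 2214
0x1C38 = 1110000111000
→ AND → 0100000100000 = 2080
→ shifted left by 1 (mod 2^13) → 1000001000000 = 4160
0x1C51 = 1110001010001
→ OR → 1110001010001 = 7249
0x15F3 = 1010111110011
→ OR → 1110111110011 = 7667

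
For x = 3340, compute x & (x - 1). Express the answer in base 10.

x = 110100001100 = 3340
x - 1 = 110100001011
AND   = 110100001000 = 3336
(x & (x - 1) clears the lowest set bit of x.)

3336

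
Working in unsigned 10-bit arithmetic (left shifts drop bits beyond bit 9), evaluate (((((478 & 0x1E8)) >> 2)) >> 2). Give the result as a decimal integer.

28

478 = 0111011110
0x1E8 = 0111101000
→ & → 0111001000 = 456
→ >> 2 → 0001110010 = 114
→ >> 2 → 0000011100 = 28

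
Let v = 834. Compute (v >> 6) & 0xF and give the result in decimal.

v = 0001101000010
Shift right by 6: 0001101
Mask low 4 bits: 1101 = 13

13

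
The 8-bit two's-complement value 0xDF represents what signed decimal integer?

pattern = 11011111 (MSB is 1 ⇒ negative)
Invert: 00100000, add 1 → 00100001 = 33, so the value is -33.
(Equivalently: 223 - 2^8 = 223 - 256 = -33.)

-33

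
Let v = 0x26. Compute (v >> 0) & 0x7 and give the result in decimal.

6

v = 000100110
Shift right by 0: 000100110
Mask low 3 bits: 110 = 6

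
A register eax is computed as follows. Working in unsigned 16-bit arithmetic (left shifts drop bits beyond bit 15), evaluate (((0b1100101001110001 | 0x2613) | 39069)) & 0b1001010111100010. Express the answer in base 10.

0b1100101001110001 = 1100101001110001
0x2613 = 0010011000010011
→ | → 1110111001110011 = 61043
39069 = 1001100010011101
→ | → 1111111011111111 = 65279
0b1001010111100010 = 1001010111100010
→ & → 1001010011100010 = 38114

38114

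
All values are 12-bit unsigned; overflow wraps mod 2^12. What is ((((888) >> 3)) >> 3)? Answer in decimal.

13

888 = 001101111000
→ >> 3 → 000001101111 = 111
→ >> 3 → 000000001101 = 13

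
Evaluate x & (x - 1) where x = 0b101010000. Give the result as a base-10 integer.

320

x = 101010000 = 336
x - 1 = 101001111
AND   = 101000000 = 320
(x & (x - 1) clears the lowest set bit of x.)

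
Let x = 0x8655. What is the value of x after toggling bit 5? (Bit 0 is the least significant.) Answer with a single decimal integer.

34421

x = 1000011001010101
bit 5 is currently 0; toggle it via x ^ (1 << 5) = x ^ 32
→ 1000011001110101 = 34421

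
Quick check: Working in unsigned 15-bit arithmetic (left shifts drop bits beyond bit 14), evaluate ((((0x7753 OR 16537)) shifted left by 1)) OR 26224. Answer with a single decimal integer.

0x7753 = 111011101010011
16537 = 100000010011001
→ OR → 111011111011011 = 30683
→ shifted left by 1 (mod 2^15) → 110111110110110 = 28598
26224 = 110011001110000
→ OR → 110111111110110 = 28662

28662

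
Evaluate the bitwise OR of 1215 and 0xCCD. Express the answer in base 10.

1215 = 010010111111
0xCCD = 110011001101
 OR → 110011111111 = 3327

3327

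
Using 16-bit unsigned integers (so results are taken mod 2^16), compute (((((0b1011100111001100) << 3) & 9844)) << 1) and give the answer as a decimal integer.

3264

0b1011100111001100 = 1011100111001100
→ << 3 (mod 2^16) → 1100111001100000 = 52832
9844 = 0010011001110100
→ & → 0000011001100000 = 1632
→ << 1 (mod 2^16) → 0000110011000000 = 3264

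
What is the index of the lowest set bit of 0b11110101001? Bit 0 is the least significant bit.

0b11110101001 = 11110101001
Trailing zeros: 0, so the lowest set bit is bit 0 (value 1).

0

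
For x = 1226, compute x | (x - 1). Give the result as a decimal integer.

1227

x = 10011001010 = 1226
x - 1 = 10011001001
OR    = 10011001011 = 1227
(x | (x - 1) sets all bits below the lowest set bit.)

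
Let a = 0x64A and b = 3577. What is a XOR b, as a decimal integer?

0x64A = 011001001010
3577 = 110111111001
XOR → 101110110011 = 2995

2995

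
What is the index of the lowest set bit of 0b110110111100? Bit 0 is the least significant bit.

2

0b110110111100 = 110110111100
Trailing zeros: 2, so the lowest set bit is bit 2 (value 4).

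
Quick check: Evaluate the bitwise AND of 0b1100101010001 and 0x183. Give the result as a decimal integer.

257

a = 1100101010001
0x183 = 0000110000011
AND → 0000100000001 = 257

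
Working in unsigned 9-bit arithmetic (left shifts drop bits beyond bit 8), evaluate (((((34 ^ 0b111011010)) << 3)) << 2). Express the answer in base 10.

34 = 000100010
0b111011010 = 111011010
→ ^ → 111111000 = 504
→ << 3 (mod 2^9) → 111000000 = 448
→ << 2 (mod 2^9) → 100000000 = 256

256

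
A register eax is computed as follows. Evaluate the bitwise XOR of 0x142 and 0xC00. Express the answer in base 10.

3394

0x142 = 000101000010
0xC00 = 110000000000
XOR → 110101000010 = 3394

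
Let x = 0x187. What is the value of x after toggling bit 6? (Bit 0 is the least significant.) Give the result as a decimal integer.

x = 0110000111
bit 6 is currently 0; toggle it via x ^ (1 << 6) = x ^ 64
→ 0111000111 = 455

455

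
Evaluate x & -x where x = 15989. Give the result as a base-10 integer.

x = 11111001110101 = 15989
-x (two's complement) = …00000110001011
AND   = 00000000000001 = 1
(x & -x isolates the lowest set bit of x.)

1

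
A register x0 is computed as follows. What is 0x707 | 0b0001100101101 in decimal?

0x707 = 11100000111
b = 01100101101
 OR → 11100101111 = 1839

1839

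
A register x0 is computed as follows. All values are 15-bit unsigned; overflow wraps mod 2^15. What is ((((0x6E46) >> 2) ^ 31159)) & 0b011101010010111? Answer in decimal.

0x6E46 = 110111001000110
→ >> 2 → 001101110010001 = 7057
31159 = 111100110110111
→ ^ → 110001000100110 = 25126
0b011101010010111 = 011101010010111
→ & → 010001000000110 = 8710

8710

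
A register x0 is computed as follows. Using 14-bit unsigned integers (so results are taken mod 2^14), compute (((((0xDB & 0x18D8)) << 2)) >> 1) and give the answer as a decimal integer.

432

0xDB = 00000011011011
0x18D8 = 01100011011000
→ & → 00000011011000 = 216
→ << 2 (mod 2^14) → 00001101100000 = 864
→ >> 1 → 00000110110000 = 432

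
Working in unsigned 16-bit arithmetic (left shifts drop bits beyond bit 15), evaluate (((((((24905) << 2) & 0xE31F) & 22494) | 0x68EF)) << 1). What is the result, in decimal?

54238

24905 = 0110000101001001
→ << 2 (mod 2^16) → 1000010100100100 = 34084
0xE31F = 1110001100011111
→ & → 1000000100000100 = 33028
22494 = 0101011111011110
→ & → 0000000100000100 = 260
0x68EF = 0110100011101111
→ | → 0110100111101111 = 27119
→ << 1 (mod 2^16) → 1101001111011110 = 54238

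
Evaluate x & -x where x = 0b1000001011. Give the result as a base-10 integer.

x = 1000001011 = 523
-x (two's complement) = …0111110101
AND   = 0000000001 = 1
(x & -x isolates the lowest set bit of x.)

1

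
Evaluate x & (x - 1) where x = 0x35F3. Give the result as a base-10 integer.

x = 11010111110011 = 13811
x - 1 = 11010111110010
AND   = 11010111110010 = 13810
(x & (x - 1) clears the lowest set bit of x.)

13810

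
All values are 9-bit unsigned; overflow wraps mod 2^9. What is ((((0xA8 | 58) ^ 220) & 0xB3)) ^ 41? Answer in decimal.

0xA8 = 010101000
58 = 000111010
→ | → 010111010 = 186
220 = 011011100
→ ^ → 001100110 = 102
0xB3 = 010110011
→ & → 000100010 = 34
41 = 000101001
→ ^ → 000001011 = 11

11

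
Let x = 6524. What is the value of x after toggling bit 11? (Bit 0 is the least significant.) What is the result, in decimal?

x = 1100101111100
bit 11 is currently 1; toggle it via x ^ (1 << 11) = x ^ 2048
→ 1000101111100 = 4476

4476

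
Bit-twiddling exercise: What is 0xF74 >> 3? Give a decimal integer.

0xF74 = 111101110100
shift right by 3 → 000111101110 = 494
(equivalently, floor(3956 / 8))

494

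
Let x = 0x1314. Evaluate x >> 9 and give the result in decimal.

9

0x1314 = 1001100010100
shift right by 9 → 0000000001001 = 9
(equivalently, floor(4884 / 512))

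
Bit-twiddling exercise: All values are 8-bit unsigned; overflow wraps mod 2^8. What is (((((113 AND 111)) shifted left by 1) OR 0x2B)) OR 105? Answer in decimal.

113 = 01110001
111 = 01101111
→ AND → 01100001 = 97
→ shifted left by 1 (mod 2^8) → 11000010 = 194
0x2B = 00101011
→ OR → 11101011 = 235
105 = 01101001
→ OR → 11101011 = 235

235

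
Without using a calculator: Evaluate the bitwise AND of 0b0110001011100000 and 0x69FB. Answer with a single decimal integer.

24800

a = 110001011100000
0x69FB = 110100111111011
AND → 110000011100000 = 24800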